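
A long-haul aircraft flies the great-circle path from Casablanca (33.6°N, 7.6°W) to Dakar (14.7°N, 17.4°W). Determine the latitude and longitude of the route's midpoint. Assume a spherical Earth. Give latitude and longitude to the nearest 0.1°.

From cos δ = sin φ₁ sin φ₂ + cos φ₁ cos φ₂ cos Δλ, the central angle is δ ≈ 0.364 rad (20.9°).
Interpolate at f = 1/2 with slerp weights a = sin((1−f)δ)/sin δ ≈ 0.508, b = sin(fδ)/sin δ ≈ 0.508.
p = a·p₁ + b·p₂ ≈ (0.889, -0.203, 0.410); φ = arcsin(p_z) ≈ 24.23°, λ = atan2(p_y, p_x) ≈ -12.87°.

≈ 24.2°N, 12.9°W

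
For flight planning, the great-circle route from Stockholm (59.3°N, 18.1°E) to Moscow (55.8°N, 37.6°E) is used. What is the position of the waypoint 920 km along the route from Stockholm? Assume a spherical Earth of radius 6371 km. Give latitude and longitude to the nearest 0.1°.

≈ 56.9°N, 33.2°E

Convert each endpoint to a unit vector on the sphere (x = cos φ cos λ, y = cos φ sin λ, z = sin φ).
The central angle between the endpoints is δ = arccos(p₁·p₂) ≈ 0.192 rad (11.0°). The total great-circle distance is δ·R ≈ 0.192 × 6371 ≈ 1222 km, so the target fraction is f = 920/1222 ≈ 0.753.
Interpolate at f ≈ 0.753 with slerp weights a = sin((1−f)δ)/sin δ ≈ 0.248, b = sin(fδ)/sin δ ≈ 0.755.
p = a·p₁ + b·p₂ ≈ (0.457, 0.298, 0.838); φ = arcsin(p_z) ≈ 56.94°, λ = atan2(p_y, p_x) ≈ 33.15°.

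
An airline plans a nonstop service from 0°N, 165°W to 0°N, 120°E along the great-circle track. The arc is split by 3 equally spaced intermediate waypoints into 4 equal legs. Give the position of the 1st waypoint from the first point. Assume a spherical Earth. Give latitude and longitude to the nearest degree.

Write both endpoints as unit vectors p₁, p₂ with components (cos φ cos λ, cos φ sin λ, sin φ).
The central angle between the endpoints is δ = arccos(p₁·p₂) ≈ 1.309 rad (75.0°).
Interpolate at f = 1/4 with slerp weights a = sin((1−f)δ)/sin δ ≈ 0.861, b = sin(fδ)/sin δ ≈ 0.333.
p = a·p₁ + b·p₂ ≈ (-0.998, 0.065, 0.000); φ = arcsin(p_z) ≈ 0.00°, λ = atan2(p_y, p_x) ≈ 176.25°.

≈ 0°N, 176°E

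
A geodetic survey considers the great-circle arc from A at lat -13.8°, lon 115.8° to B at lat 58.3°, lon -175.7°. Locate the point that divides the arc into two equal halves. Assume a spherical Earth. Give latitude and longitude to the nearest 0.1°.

≈ lat 25.9°, lon 138.6°

The haversine formula gives a central angle δ ≈ 1.587 rad (90.9°) between the endpoints.
Interpolate at f = 1/2 with slerp weights a = sin((1−f)δ)/sin δ ≈ 0.713, b = sin(fδ)/sin δ ≈ 0.713.
p = a·p₁ + b·p₂ ≈ (-0.675, 0.595, 0.436); φ = arcsin(p_z) ≈ 25.88°, λ = atan2(p_y, p_x) ≈ 138.59°.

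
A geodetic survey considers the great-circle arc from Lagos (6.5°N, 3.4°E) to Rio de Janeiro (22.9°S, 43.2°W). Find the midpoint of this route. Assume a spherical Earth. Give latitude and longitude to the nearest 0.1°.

Write both endpoints as unit vectors p₁, p₂ with components (cos φ cos λ, cos φ sin λ, sin φ).
The central angle between the endpoints is δ = arccos(p₁·p₂) ≈ 0.946 rad (54.2°).
Interpolate at f = 1/2 with slerp weights a = sin((1−f)δ)/sin δ ≈ 0.562, b = sin(fδ)/sin δ ≈ 0.562.
p = a·p₁ + b·p₂ ≈ (0.934, -0.321, -0.155); φ = arcsin(p_z) ≈ -8.92°, λ = atan2(p_y, p_x) ≈ -18.97°.

≈ (8.9°S, 19.0°W)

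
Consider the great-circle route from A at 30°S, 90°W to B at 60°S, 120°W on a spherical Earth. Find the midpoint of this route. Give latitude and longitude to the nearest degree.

≈ 46°S, 101°W

Convert each endpoint to a unit vector on the sphere (x = cos φ cos λ, y = cos φ sin λ, z = sin φ).
The central angle between the endpoints is δ = arccos(p₁·p₂) ≈ 0.630 rad (36.1°).
Interpolate at f = 1/2 with slerp weights a = sin((1−f)δ)/sin δ ≈ 0.526, b = sin(fδ)/sin δ ≈ 0.526.
p = a·p₁ + b·p₂ ≈ (-0.131, -0.683, -0.718); φ = arcsin(p_z) ≈ -45.92°, λ = atan2(p_y, p_x) ≈ -100.89°.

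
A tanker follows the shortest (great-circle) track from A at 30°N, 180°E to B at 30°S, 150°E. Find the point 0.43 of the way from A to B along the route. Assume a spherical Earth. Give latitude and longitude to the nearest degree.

Convert each endpoint to a unit vector on the sphere (x = cos φ cos λ, y = cos φ sin λ, z = sin φ).
The central angle between the endpoints is δ = arccos(p₁·p₂) ≈ 1.160 rad (66.5°).
Interpolate at f = 0.43 with slerp weights a = sin((1−f)δ)/sin δ ≈ 0.670, b = sin(fδ)/sin δ ≈ 0.522.
p = a·p₁ + b·p₂ ≈ (-0.971, 0.226, 0.074); φ = arcsin(p_z) ≈ 4.24°, λ = atan2(p_y, p_x) ≈ 166.91°.

≈ 4°N, 167°E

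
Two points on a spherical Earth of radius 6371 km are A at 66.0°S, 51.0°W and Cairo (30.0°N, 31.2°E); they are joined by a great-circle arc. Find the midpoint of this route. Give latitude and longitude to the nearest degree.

Convert each endpoint to a unit vector on the sphere (x = cos φ cos λ, y = cos φ sin λ, z = sin φ).
The central angle between the endpoints is δ = arccos(p₁·p₂) ≈ 1.992 rad (114.1°).
Interpolate at f = 1/2 with slerp weights a = sin((1−f)δ)/sin δ ≈ 0.920, b = sin(fδ)/sin δ ≈ 0.920.
p = a·p₁ + b·p₂ ≈ (0.917, 0.122, -0.380); φ = arcsin(p_z) ≈ -22.36°, λ = atan2(p_y, p_x) ≈ 7.57°.

≈ 22°S, 8°E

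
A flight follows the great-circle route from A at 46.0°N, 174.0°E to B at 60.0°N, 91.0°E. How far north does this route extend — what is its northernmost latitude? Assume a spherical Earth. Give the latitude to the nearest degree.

≈ 62°N

The great circle lies in the plane with unit normal n̂ = (p₁ × p₂)/|p₁ × p₂|.
Here n̂_z ≈ -0.462; the vertex latitude is φ_max = arccos|n̂_z| ≈ 62.5°.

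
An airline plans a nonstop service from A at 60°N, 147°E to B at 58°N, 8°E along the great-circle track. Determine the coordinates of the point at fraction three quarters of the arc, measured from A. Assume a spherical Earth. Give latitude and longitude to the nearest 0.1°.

≈ 70.6°N, 24.9°E

Convert each endpoint to a unit vector on the sphere (x = cos φ cos λ, y = cos φ sin λ, z = sin φ).
The central angle between the endpoints is δ = arccos(p₁·p₂) ≈ 1.007 rad (57.7°).
Interpolate at f = 3/4 with slerp weights a = sin((1−f)δ)/sin δ ≈ 0.295, b = sin(fδ)/sin δ ≈ 0.811.
p = a·p₁ + b·p₂ ≈ (0.302, 0.140, 0.943); φ = arcsin(p_z) ≈ 70.56°, λ = atan2(p_y, p_x) ≈ 24.88°.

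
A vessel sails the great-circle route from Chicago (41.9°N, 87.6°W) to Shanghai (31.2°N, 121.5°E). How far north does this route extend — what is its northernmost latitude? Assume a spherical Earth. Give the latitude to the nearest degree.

The great circle lies in the plane with unit normal n̂ = (p₁ × p₂)/|p₁ × p₂|.
Here n̂_z ≈ -0.317; the vertex latitude is φ_max = arccos|n̂_z| ≈ 71.5°.
Check via Clairaut: cos φ_max = |cos φ₁| · sin C = cos(41.9°)·sin(25.2°) ≈ 0.317, again giving ≈ 71.5°.

≈ 72°N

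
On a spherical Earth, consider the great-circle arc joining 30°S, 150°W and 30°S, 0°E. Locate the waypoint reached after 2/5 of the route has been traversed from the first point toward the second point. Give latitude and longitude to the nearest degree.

≈ 63°S, 101°W

Convert each endpoint to a unit vector on the sphere (x = cos φ cos λ, y = cos φ sin λ, z = sin φ).
The central angle between the endpoints is δ = arccos(p₁·p₂) ≈ 1.982 rad (113.5°).
Interpolate at f = 2/5 with slerp weights a = sin((1−f)δ)/sin δ ≈ 1.012, b = sin(fδ)/sin δ ≈ 0.777.
p = a·p₁ + b·p₂ ≈ (-0.086, -0.438, -0.895); φ = arcsin(p_z) ≈ -63.46°, λ = atan2(p_y, p_x) ≈ -101.15°.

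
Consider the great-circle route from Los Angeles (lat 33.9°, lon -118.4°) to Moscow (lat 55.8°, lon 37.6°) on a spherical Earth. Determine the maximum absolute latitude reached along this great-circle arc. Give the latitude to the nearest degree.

The great circle lies in the plane with unit normal n̂ = (p₁ × p₂)/|p₁ × p₂|.
Here n̂_z ≈ +0.190; the vertex latitude is φ_max = arccos|n̂_z| ≈ 79.1°.
Check via Clairaut: cos φ_max = |cos φ₁| · sin C = cos(33.9°)·sin(13.2°) ≈ 0.190, again giving ≈ 79.1°.

≈ 79°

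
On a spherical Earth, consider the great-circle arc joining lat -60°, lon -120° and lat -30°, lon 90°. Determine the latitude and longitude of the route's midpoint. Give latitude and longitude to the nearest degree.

≈ lat -70°, lon 120°

Convert each endpoint to a unit vector on the sphere (x = cos φ cos λ, y = cos φ sin λ, z = sin φ).
The central angle between the endpoints is δ = arccos(p₁·p₂) ≈ 1.513 rad (86.7°).
Interpolate at f = 1/2 with slerp weights a = sin((1−f)δ)/sin δ ≈ 0.687, b = sin(fδ)/sin δ ≈ 0.687.
p = a·p₁ + b·p₂ ≈ (-0.172, 0.298, -0.939); φ = arcsin(p_z) ≈ -69.90°, λ = atan2(p_y, p_x) ≈ 120.00°.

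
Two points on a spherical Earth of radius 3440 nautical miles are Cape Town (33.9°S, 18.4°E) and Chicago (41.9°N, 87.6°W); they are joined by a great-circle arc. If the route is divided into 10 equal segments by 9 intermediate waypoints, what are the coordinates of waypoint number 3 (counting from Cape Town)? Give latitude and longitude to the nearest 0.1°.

≈ 10.7°S, 12.9°W

The haversine formula gives a central angle δ ≈ 2.145 rad (122.9°) between the endpoints.
Interpolate at f = 3/10 with slerp weights a = sin((1−f)δ)/sin δ ≈ 1.188, b = sin(fδ)/sin δ ≈ 0.714.
p = a·p₁ + b·p₂ ≈ (0.958, -0.220, -0.185); φ = arcsin(p_z) ≈ -10.69°, λ = atan2(p_y, p_x) ≈ -12.94°.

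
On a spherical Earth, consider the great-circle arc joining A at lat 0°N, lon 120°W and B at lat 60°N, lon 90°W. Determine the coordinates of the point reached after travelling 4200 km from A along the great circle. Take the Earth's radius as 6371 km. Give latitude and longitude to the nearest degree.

≈ lat 36°N, lon 108°W

Convert each endpoint to a unit vector on the sphere (x = cos φ cos λ, y = cos φ sin λ, z = sin φ).
The central angle between the endpoints is δ = arccos(p₁·p₂) ≈ 1.123 rad (64.3°). The total great-circle distance is δ·R ≈ 1.123 × 6371 ≈ 7154 km, so the target fraction is f = 4200/7154 ≈ 0.587.
Interpolate at f ≈ 0.587 with slerp weights a = sin((1−f)δ)/sin δ ≈ 0.496, b = sin(fδ)/sin δ ≈ 0.680.
p = a·p₁ + b·p₂ ≈ (-0.248, -0.769, 0.588); φ = arcsin(p_z) ≈ 36.05°, λ = atan2(p_y, p_x) ≈ -107.87°.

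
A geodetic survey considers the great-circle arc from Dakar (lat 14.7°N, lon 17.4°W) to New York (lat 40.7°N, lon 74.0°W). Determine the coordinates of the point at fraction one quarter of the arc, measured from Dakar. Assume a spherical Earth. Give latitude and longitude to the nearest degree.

Convert each endpoint to a unit vector on the sphere (x = cos φ cos λ, y = cos φ sin λ, z = sin φ).
The central angle between the endpoints is δ = arccos(p₁·p₂) ≈ 0.965 rad (55.3°).
Interpolate at f = 1/4 with slerp weights a = sin((1−f)δ)/sin δ ≈ 0.806, b = sin(fδ)/sin δ ≈ 0.291.
p = a·p₁ + b·p₂ ≈ (0.804, -0.445, 0.394); φ = arcsin(p_z) ≈ 23.20°, λ = atan2(p_y, p_x) ≈ -28.95°.

≈ lat 23°N, lon 29°W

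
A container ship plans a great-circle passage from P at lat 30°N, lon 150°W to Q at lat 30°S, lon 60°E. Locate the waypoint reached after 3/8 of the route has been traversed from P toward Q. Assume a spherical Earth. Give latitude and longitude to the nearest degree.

≈ lat 10°N, lon 152°E

Convert each endpoint to a unit vector on the sphere (x = cos φ cos λ, y = cos φ sin λ, z = sin φ).
The central angle between the endpoints is δ = arccos(p₁·p₂) ≈ 2.689 rad (154.1°).
Interpolate at f = 3/8 with slerp weights a = sin((1−f)δ)/sin δ ≈ 2.275, b = sin(fδ)/sin δ ≈ 1.937.
p = a·p₁ + b·p₂ ≈ (-0.868, 0.467, 0.169); φ = arcsin(p_z) ≈ 9.74°, λ = atan2(p_y, p_x) ≈ 151.70°.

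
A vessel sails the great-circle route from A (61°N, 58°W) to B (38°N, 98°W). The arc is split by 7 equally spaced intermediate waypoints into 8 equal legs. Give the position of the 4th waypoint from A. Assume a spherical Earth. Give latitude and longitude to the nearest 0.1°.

The haversine formula gives a central angle δ ≈ 0.590 rad (33.8°) between the endpoints.
Interpolate at f = 4/8 with slerp weights a = sin((1−f)δ)/sin δ ≈ 0.523, b = sin(fδ)/sin δ ≈ 0.523.
p = a·p₁ + b·p₂ ≈ (0.077, -0.623, 0.779); φ = arcsin(p_z) ≈ 51.15°, λ = atan2(p_y, p_x) ≈ -82.96°.

≈ (51.1°N, 83.0°W)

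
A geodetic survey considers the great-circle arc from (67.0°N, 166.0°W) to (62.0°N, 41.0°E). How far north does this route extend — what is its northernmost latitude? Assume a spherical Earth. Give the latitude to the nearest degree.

The great circle lies in the plane with unit normal n̂ = (p₁ × p₂)/|p₁ × p₂|.
Here n̂_z ≈ -0.110; the vertex latitude is φ_max = arccos|n̂_z| ≈ 83.7°.
Check via Clairaut: cos φ_max = |cos φ₁| · sin C = cos(67.0°)·sin(16.3°) ≈ 0.110, again giving ≈ 83.7°.

≈ 84°N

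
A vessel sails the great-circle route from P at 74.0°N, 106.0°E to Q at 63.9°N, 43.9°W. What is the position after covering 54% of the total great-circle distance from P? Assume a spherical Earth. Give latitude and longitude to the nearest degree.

Write both endpoints as unit vectors p₁, p₂ with components (cos φ cos λ, cos φ sin λ, sin φ).
The central angle between the endpoints is δ = arccos(p₁·p₂) ≈ 0.710 rad (40.7°).
Interpolate at f = 0.54 with slerp weights a = sin((1−f)δ)/sin δ ≈ 0.492, b = sin(fδ)/sin δ ≈ 0.574.
p = a·p₁ + b·p₂ ≈ (0.145, -0.045, 0.988); φ = arcsin(p_z) ≈ 81.30°, λ = atan2(p_y, p_x) ≈ -17.17°.

≈ 81°N, 17°W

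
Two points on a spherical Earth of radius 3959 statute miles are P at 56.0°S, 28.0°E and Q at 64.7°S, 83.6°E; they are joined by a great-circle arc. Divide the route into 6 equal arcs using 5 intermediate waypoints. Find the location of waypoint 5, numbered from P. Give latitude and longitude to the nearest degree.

From cos δ = sin φ₁ sin φ₂ + cos φ₁ cos φ₂ cos Δλ, the central angle is δ ≈ 0.485 rad (27.8°).
Interpolate at f = 5/6 with slerp weights a = sin((1−f)δ)/sin δ ≈ 0.173, b = sin(fδ)/sin δ ≈ 0.844.
p = a·p₁ + b·p₂ ≈ (0.126, 0.404, -0.906); φ = arcsin(p_z) ≈ -64.99°, λ = atan2(p_y, p_x) ≈ 72.71°.

≈ 65°S, 73°E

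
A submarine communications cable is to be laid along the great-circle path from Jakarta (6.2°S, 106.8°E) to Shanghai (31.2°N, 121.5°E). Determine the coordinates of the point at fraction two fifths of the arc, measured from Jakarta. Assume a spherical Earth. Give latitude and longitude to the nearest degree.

≈ 9°N, 112°E

Convert each endpoint to a unit vector on the sphere (x = cos φ cos λ, y = cos φ sin λ, z = sin φ).
The central angle between the endpoints is δ = arccos(p₁·p₂) ≈ 0.697 rad (40.0°).
Interpolate at f = 2/5 with slerp weights a = sin((1−f)δ)/sin δ ≈ 0.633, b = sin(fδ)/sin δ ≈ 0.429.
p = a·p₁ + b·p₂ ≈ (-0.373, 0.915, 0.154); φ = arcsin(p_z) ≈ 8.85°, λ = atan2(p_y, p_x) ≈ 112.20°.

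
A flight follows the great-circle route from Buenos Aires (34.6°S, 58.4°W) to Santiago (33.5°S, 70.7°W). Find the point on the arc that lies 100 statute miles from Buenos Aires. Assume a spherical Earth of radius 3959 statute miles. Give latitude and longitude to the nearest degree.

From cos δ = sin φ₁ sin φ₂ + cos φ₁ cos φ₂ cos Δλ, the central angle is δ ≈ 0.179 rad (10.2°). The total great-circle distance is δ·R ≈ 0.179 × 3959 ≈ 708 mi, so the target fraction is f = 100/708 ≈ 0.141.
Interpolate at f ≈ 0.141 with slerp weights a = sin((1−f)δ)/sin δ ≈ 0.860, b = sin(fδ)/sin δ ≈ 0.142.
p = a·p₁ + b·p₂ ≈ (0.410, -0.715, -0.567); φ = arcsin(p_z) ≈ -34.52°, λ = atan2(p_y, p_x) ≈ -60.15°.

≈ 35°S, 60°W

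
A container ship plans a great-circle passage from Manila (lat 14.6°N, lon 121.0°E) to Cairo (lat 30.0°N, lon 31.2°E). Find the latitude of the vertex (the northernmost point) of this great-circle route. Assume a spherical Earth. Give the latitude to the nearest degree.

≈ 32°N

The great circle lies in the plane with unit normal n̂ = (p₁ × p₂)/|p₁ × p₂|.
Here n̂_z ≈ -0.845; the vertex latitude is φ_max = arccos|n̂_z| ≈ 32.3°.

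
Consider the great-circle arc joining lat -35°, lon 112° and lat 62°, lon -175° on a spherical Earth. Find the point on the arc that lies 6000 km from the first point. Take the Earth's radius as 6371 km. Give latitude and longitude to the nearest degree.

Convert each endpoint to a unit vector on the sphere (x = cos φ cos λ, y = cos φ sin λ, z = sin φ).
The central angle between the endpoints is δ = arccos(p₁·p₂) ≈ 1.976 rad (113.2°). The total great-circle distance is δ·R ≈ 1.976 × 6371 ≈ 12588 km, so the target fraction is f = 6000/12588 ≈ 0.477.
Interpolate at f ≈ 0.477 with slerp weights a = sin((1−f)δ)/sin δ ≈ 0.935, b = sin(fδ)/sin δ ≈ 0.880.
p = a·p₁ + b·p₂ ≈ (-0.698, 0.674, 0.240); φ = arcsin(p_z) ≈ 13.92°, λ = atan2(p_y, p_x) ≈ 136.01°.

≈ lat 14°, lon 136°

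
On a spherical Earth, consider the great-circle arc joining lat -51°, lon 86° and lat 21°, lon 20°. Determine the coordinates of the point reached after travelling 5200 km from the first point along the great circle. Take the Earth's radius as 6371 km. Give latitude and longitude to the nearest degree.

≈ lat -17°, lon 45°

From cos δ = sin φ₁ sin φ₂ + cos φ₁ cos φ₂ cos Δλ, the central angle is δ ≈ 1.610 rad (92.3°). The total great-circle distance is δ·R ≈ 1.610 × 6371 ≈ 10260 km, so the target fraction is f = 5200/10260 ≈ 0.507.
Interpolate at f ≈ 0.507 with slerp weights a = sin((1−f)δ)/sin δ ≈ 0.714, b = sin(fδ)/sin δ ≈ 0.729.
p = a·p₁ + b·p₂ ≈ (0.671, 0.681, -0.293); φ = arcsin(p_z) ≈ -17.06°, λ = atan2(p_y, p_x) ≈ 45.42°.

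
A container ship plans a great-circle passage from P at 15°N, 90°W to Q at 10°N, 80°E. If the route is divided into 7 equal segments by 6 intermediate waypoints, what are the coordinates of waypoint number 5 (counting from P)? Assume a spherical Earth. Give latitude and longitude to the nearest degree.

≈ 49°N, 57°E

Write both endpoints as unit vectors p₁, p₂ with components (cos φ cos λ, cos φ sin λ, sin φ).
The central angle between the endpoints is δ = arccos(p₁·p₂) ≈ 2.672 rad (153.1°).
Interpolate at f = 5/7 with slerp weights a = sin((1−f)δ)/sin δ ≈ 1.529, b = sin(fδ)/sin δ ≈ 2.086.
p = a·p₁ + b·p₂ ≈ (0.357, 0.546, 0.758); φ = arcsin(p_z) ≈ 49.27°, λ = atan2(p_y, p_x) ≈ 56.86°.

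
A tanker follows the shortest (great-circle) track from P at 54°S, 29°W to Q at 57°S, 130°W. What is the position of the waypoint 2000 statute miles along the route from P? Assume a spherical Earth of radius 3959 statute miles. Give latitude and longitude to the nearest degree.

≈ 66°S, 84°W

Convert each endpoint to a unit vector on the sphere (x = cos φ cos λ, y = cos φ sin λ, z = sin φ).
The central angle between the endpoints is δ = arccos(p₁·p₂) ≈ 0.905 rad (51.9°). The total great-circle distance is δ·R ≈ 0.905 × 3959 ≈ 3584 mi, so the target fraction is f = 2000/3584 ≈ 0.558.
Interpolate at f ≈ 0.558 with slerp weights a = sin((1−f)δ)/sin δ ≈ 0.495, b = sin(fδ)/sin δ ≈ 0.615.
p = a·p₁ + b·p₂ ≈ (0.039, -0.398, -0.917); φ = arcsin(p_z) ≈ -66.44°, λ = atan2(p_y, p_x) ≈ -84.37°.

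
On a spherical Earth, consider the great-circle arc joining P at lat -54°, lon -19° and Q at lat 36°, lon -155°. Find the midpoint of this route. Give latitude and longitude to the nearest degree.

Write both endpoints as unit vectors p₁, p₂ with components (cos φ cos λ, cos φ sin λ, sin φ).
The central angle between the endpoints is δ = arccos(p₁·p₂) ≈ 2.528 rad (144.8°).
Interpolate at f = 1/2 with slerp weights a = sin((1−f)δ)/sin δ ≈ 1.656, b = sin(fδ)/sin δ ≈ 1.656.
p = a·p₁ + b·p₂ ≈ (-0.294, -0.883, -0.366); φ = arcsin(p_z) ≈ -21.49°, λ = atan2(p_y, p_x) ≈ -108.41°.

≈ lat -21°, lon -108°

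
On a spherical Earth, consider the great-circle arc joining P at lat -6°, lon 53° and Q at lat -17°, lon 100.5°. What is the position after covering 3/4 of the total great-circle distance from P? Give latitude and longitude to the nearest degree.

≈ lat -15°, lon 88°

The haversine formula gives a central angle δ ≈ 0.832 rad (47.7°) between the endpoints.
Interpolate at f = 3/4 with slerp weights a = sin((1−f)δ)/sin δ ≈ 0.279, b = sin(fδ)/sin δ ≈ 0.790.
p = a·p₁ + b·p₂ ≈ (0.029, 0.965, -0.260); φ = arcsin(p_z) ≈ -15.09°, λ = atan2(p_y, p_x) ≈ 88.25°.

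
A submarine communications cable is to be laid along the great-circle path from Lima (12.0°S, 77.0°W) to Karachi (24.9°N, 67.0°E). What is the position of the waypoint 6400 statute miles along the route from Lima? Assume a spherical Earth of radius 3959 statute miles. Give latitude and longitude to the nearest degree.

From cos δ = sin φ₁ sin φ₂ + cos φ₁ cos φ₂ cos Δλ, the central angle is δ ≈ 2.507 rad (143.6°). The total great-circle distance is δ·R ≈ 2.507 × 3959 ≈ 9925 mi, so the target fraction is f = 6400/9925 ≈ 0.645.
Interpolate at f ≈ 0.645 with slerp weights a = sin((1−f)δ)/sin δ ≈ 1.311, b = sin(fδ)/sin δ ≈ 1.685.
p = a·p₁ + b·p₂ ≈ (0.886, 0.157, 0.437); φ = arcsin(p_z) ≈ 25.90°, λ = atan2(p_y, p_x) ≈ 10.06°.

≈ 26°N, 10°E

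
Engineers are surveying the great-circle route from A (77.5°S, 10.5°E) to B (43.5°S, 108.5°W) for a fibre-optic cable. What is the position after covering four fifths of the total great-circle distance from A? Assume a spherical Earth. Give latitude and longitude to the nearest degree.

≈ (54°S, 104°W)

Convert each endpoint to a unit vector on the sphere (x = cos φ cos λ, y = cos φ sin λ, z = sin φ).
The central angle between the endpoints is δ = arccos(p₁·p₂) ≈ 0.932 rad (53.4°).
Interpolate at f = 4/5 with slerp weights a = sin((1−f)δ)/sin δ ≈ 0.231, b = sin(fδ)/sin δ ≈ 0.845.
p = a·p₁ + b·p₂ ≈ (-0.145, -0.572, -0.807); φ = arcsin(p_z) ≈ -53.81°, λ = atan2(p_y, p_x) ≈ -104.25°.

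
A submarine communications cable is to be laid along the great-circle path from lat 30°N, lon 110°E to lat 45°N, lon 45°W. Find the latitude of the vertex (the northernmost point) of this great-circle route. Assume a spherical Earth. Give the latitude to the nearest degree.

The great circle lies in the plane with unit normal n̂ = (p₁ × p₂)/|p₁ × p₂|.
Here n̂_z ≈ -0.264; the vertex latitude is φ_max = arccos|n̂_z| ≈ 74.7°.

≈ 75°N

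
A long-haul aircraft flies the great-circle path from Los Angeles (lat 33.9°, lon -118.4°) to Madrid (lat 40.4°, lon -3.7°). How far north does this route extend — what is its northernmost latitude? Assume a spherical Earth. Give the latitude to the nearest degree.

≈ 55°

The great circle lies in the plane with unit normal n̂ = (p₁ × p₂)/|p₁ × p₂|.
Here n̂_z ≈ +0.577; the vertex latitude is φ_max = arccos|n̂_z| ≈ 54.8°.
Check via Clairaut: cos φ_max = |cos φ₁| · sin C = cos(33.9°)·sin(44.0°) ≈ 0.577, again giving ≈ 54.8°.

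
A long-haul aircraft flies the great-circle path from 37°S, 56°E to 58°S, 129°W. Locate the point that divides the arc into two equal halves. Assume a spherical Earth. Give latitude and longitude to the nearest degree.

Convert each endpoint to a unit vector on the sphere (x = cos φ cos λ, y = cos φ sin λ, z = sin φ).
The central angle between the endpoints is δ = arccos(p₁·p₂) ≈ 1.482 rad (84.9°).
Interpolate at f = 1/2 with slerp weights a = sin((1−f)δ)/sin δ ≈ 0.678, b = sin(fδ)/sin δ ≈ 0.678.
p = a·p₁ + b·p₂ ≈ (0.077, 0.170, -0.983); φ = arcsin(p_z) ≈ -79.27°, λ = atan2(p_y, p_x) ≈ 65.68°.

≈ 79°S, 66°E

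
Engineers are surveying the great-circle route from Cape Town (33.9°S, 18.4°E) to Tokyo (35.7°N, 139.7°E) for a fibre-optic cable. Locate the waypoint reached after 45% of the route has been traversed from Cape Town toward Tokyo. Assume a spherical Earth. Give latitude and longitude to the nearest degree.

Convert each endpoint to a unit vector on the sphere (x = cos φ cos λ, y = cos φ sin λ, z = sin φ).
The central angle between the endpoints is δ = arccos(p₁·p₂) ≈ 2.313 rad (132.5°).
Interpolate at f = 0.45 with slerp weights a = sin((1−f)δ)/sin δ ≈ 1.296, b = sin(fδ)/sin δ ≈ 1.170.
p = a·p₁ + b·p₂ ≈ (0.296, 0.954, -0.040); φ = arcsin(p_z) ≈ -2.30°, λ = atan2(p_y, p_x) ≈ 72.76°.

≈ 2°S, 73°E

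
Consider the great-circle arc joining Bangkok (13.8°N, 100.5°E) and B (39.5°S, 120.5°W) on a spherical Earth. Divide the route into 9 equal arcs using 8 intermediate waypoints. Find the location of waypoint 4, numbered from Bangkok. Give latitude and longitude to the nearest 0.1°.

≈ (27.5°S, 145.9°E)

Convert each endpoint to a unit vector on the sphere (x = cos φ cos λ, y = cos φ sin λ, z = sin φ).
The central angle between the endpoints is δ = arccos(p₁·p₂) ≈ 2.371 rad (135.8°).
Interpolate at f = 4/9 with slerp weights a = sin((1−f)δ)/sin δ ≈ 1.389, b = sin(fδ)/sin δ ≈ 1.247.
p = a·p₁ + b·p₂ ≈ (-0.734, 0.497, -0.462); φ = arcsin(p_z) ≈ -27.52°, λ = atan2(p_y, p_x) ≈ 145.91°.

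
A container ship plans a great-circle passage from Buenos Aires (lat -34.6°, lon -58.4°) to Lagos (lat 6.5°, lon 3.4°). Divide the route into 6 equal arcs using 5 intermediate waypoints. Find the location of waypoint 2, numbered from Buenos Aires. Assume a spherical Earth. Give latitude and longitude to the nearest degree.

≈ lat -23°, lon -35°

The haversine formula gives a central angle δ ≈ 1.243 rad (71.2°) between the endpoints.
Interpolate at f = 2/6 with slerp weights a = sin((1−f)δ)/sin δ ≈ 0.778, b = sin(fδ)/sin δ ≈ 0.425.
p = a·p₁ + b·p₂ ≈ (0.757, -0.521, -0.394); φ = arcsin(p_z) ≈ -23.20°, λ = atan2(p_y, p_x) ≈ -34.51°.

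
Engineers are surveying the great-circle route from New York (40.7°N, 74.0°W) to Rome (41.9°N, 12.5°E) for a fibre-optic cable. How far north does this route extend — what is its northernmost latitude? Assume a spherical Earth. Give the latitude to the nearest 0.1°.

The great circle lies in the plane with unit normal n̂ = (p₁ × p₂)/|p₁ × p₂|.
Here n̂_z ≈ +0.638; the vertex latitude is φ_max = arccos|n̂_z| ≈ 50.4°.

≈ 50.4°N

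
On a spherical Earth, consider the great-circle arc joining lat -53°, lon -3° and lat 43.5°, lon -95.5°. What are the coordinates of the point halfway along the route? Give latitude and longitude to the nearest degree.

≈ lat -7°, lon -55°

Convert each endpoint to a unit vector on the sphere (x = cos φ cos λ, y = cos φ sin λ, z = sin φ).
The central angle between the endpoints is δ = arccos(p₁·p₂) ≈ 2.176 rad (124.7°).
Interpolate at f = 1/2 with slerp weights a = sin((1−f)δ)/sin δ ≈ 1.077, b = sin(fδ)/sin δ ≈ 1.077.
p = a·p₁ + b·p₂ ≈ (0.572, -0.811, -0.119); φ = arcsin(p_z) ≈ -6.82°, λ = atan2(p_y, p_x) ≈ -54.80°.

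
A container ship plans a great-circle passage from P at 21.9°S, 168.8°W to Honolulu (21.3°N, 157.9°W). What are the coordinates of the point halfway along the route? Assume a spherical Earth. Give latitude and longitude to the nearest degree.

≈ 0°N, 163°W

Write both endpoints as unit vectors p₁, p₂ with components (cos φ cos λ, cos φ sin λ, sin φ).
The central angle between the endpoints is δ = arccos(p₁·p₂) ≈ 0.776 rad (44.5°).
Interpolate at f = 1/2 with slerp weights a = sin((1−f)δ)/sin δ ≈ 0.540, b = sin(fδ)/sin δ ≈ 0.540.
p = a·p₁ + b·p₂ ≈ (-0.958, -0.287, -0.005); φ = arcsin(p_z) ≈ -0.30°, λ = atan2(p_y, p_x) ≈ -163.34°.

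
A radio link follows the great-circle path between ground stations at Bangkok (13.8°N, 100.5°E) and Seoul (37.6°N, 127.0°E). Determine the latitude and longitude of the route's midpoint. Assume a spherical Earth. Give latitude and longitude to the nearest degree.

≈ 26°N, 112°E

Convert each endpoint to a unit vector on the sphere (x = cos φ cos λ, y = cos φ sin λ, z = sin φ).
The central angle between the endpoints is δ = arccos(p₁·p₂) ≈ 0.584 rad (33.5°).
Interpolate at f = 1/2 with slerp weights a = sin((1−f)δ)/sin δ ≈ 0.522, b = sin(fδ)/sin δ ≈ 0.522.
p = a·p₁ + b·p₂ ≈ (-0.341, 0.829, 0.443); φ = arcsin(p_z) ≈ 26.30°, λ = atan2(p_y, p_x) ≈ 112.38°.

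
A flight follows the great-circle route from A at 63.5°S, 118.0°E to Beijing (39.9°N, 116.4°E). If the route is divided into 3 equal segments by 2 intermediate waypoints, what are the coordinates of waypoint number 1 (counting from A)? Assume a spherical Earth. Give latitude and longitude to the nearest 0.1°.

≈ 29.0°S, 117.2°E

Write both endpoints as unit vectors p₁, p₂ with components (cos φ cos λ, cos φ sin λ, sin φ).
The central angle between the endpoints is δ = arccos(p₁·p₂) ≈ 1.805 rad (103.4°).
Interpolate at f = 1/3 with slerp weights a = sin((1−f)δ)/sin δ ≈ 0.959, b = sin(fδ)/sin δ ≈ 0.582.
p = a·p₁ + b·p₂ ≈ (-0.399, 0.778, -0.485); φ = arcsin(p_z) ≈ -29.03°, λ = atan2(p_y, p_x) ≈ 117.18°.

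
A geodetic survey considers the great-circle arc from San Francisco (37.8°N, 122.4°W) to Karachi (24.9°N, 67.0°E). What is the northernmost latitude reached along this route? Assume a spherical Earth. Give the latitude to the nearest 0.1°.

≈ 82.5°N

The great circle lies in the plane with unit normal n̂ = (p₁ × p₂)/|p₁ × p₂|.
Here n̂_z ≈ -0.131; the vertex latitude is φ_max = arccos|n̂_z| ≈ 82.5°.
Check via Clairaut: cos φ_max = |cos φ₁| · sin C = cos(37.8°)·sin(9.5°) ≈ 0.131, again giving ≈ 82.5°.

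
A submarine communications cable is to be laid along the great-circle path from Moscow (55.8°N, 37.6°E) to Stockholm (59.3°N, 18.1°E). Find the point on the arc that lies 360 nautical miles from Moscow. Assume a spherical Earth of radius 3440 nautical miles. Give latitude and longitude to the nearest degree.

Convert each endpoint to a unit vector on the sphere (x = cos φ cos λ, y = cos φ sin λ, z = sin φ).
The central angle between the endpoints is δ = arccos(p₁·p₂) ≈ 0.192 rad (11.0°). The total great-circle distance is δ·R ≈ 0.192 × 3440 ≈ 660 nmi, so the target fraction is f = 360/660 ≈ 0.546.
Interpolate at f ≈ 0.546 with slerp weights a = sin((1−f)δ)/sin δ ≈ 0.456, b = sin(fδ)/sin δ ≈ 0.548.
p = a·p₁ + b·p₂ ≈ (0.469, 0.243, 0.849); φ = arcsin(p_z) ≈ 58.08°, λ = atan2(p_y, p_x) ≈ 27.42°.

≈ 58°N, 27°E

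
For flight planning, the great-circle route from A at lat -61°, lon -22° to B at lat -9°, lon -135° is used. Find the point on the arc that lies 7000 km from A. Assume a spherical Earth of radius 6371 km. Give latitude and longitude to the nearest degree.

≈ lat -35°, lon -119°

The haversine formula gives a central angle δ ≈ 1.621 rad (92.9°) between the endpoints. The total great-circle distance is δ·R ≈ 1.621 × 6371 ≈ 10328 km, so the target fraction is f = 7000/10328 ≈ 0.678.
Interpolate at f ≈ 0.678 with slerp weights a = sin((1−f)δ)/sin δ ≈ 0.500, b = sin(fδ)/sin δ ≈ 0.892.
p = a·p₁ + b·p₂ ≈ (-0.398, -0.714, -0.576); φ = arcsin(p_z) ≈ -35.20°, λ = atan2(p_y, p_x) ≈ -119.17°.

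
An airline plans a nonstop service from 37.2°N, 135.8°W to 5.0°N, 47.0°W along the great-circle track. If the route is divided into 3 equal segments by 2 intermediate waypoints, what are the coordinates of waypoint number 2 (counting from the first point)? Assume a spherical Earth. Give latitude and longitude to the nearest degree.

From cos δ = sin φ₁ sin φ₂ + cos φ₁ cos φ₂ cos Δλ, the central angle is δ ≈ 1.501 rad (86.0°).
Interpolate at f = 2/3 with slerp weights a = sin((1−f)δ)/sin δ ≈ 0.481, b = sin(fδ)/sin δ ≈ 0.844.
p = a·p₁ + b·p₂ ≈ (0.299, -0.882, 0.364); φ = arcsin(p_z) ≈ 21.37°, λ = atan2(p_y, p_x) ≈ -71.29°.

≈ 21°N, 71°W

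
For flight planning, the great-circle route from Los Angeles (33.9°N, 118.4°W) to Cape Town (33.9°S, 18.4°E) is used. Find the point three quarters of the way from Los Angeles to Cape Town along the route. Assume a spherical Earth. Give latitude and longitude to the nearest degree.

≈ (20°S, 19°W)

Write both endpoints as unit vectors p₁, p₂ with components (cos φ cos λ, cos φ sin λ, sin φ).
The central angle between the endpoints is δ = arccos(p₁·p₂) ≈ 2.521 rad (144.4°).
Interpolate at f = 3/4 with slerp weights a = sin((1−f)δ)/sin δ ≈ 1.013, b = sin(fδ)/sin δ ≈ 1.632.
p = a·p₁ + b·p₂ ≈ (0.885, -0.312, -0.345); φ = arcsin(p_z) ≈ -20.19°, λ = atan2(p_y, p_x) ≈ -19.41°.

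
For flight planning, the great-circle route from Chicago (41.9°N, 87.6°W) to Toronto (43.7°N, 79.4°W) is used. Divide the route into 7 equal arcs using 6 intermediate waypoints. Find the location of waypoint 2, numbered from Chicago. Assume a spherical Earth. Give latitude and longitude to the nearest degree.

Write both endpoints as unit vectors p₁, p₂ with components (cos φ cos λ, cos φ sin λ, sin φ).
The central angle between the endpoints is δ = arccos(p₁·p₂) ≈ 0.110 rad (6.3°).
Interpolate at f = 2/7 with slerp weights a = sin((1−f)δ)/sin δ ≈ 0.715, b = sin(fδ)/sin δ ≈ 0.286.
p = a·p₁ + b·p₂ ≈ (0.060, -0.735, 0.675); φ = arcsin(p_z) ≈ 42.47°, λ = atan2(p_y, p_x) ≈ -85.31°.

≈ 42°N, 85°W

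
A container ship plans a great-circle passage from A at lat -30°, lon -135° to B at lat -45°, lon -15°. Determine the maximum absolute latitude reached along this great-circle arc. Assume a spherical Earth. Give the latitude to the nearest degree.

The great circle lies in the plane with unit normal n̂ = (p₁ × p₂)/|p₁ × p₂|.
Here n̂_z ≈ +0.531; the vertex latitude is φ_max = arccos|n̂_z| ≈ 57.9°.

≈ -58°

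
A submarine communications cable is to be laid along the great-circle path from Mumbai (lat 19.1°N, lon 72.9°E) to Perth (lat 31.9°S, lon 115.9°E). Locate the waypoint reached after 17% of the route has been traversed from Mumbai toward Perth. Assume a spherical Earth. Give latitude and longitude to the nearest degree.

The haversine formula gives a central angle δ ≈ 1.144 rad (65.6°) between the endpoints.
Interpolate at f = 0.17 with slerp weights a = sin((1−f)δ)/sin δ ≈ 0.893, b = sin(fδ)/sin δ ≈ 0.212.
p = a·p₁ + b·p₂ ≈ (0.169, 0.969, 0.180); φ = arcsin(p_z) ≈ 10.38°, λ = atan2(p_y, p_x) ≈ 80.08°.

≈ lat 10°N, lon 80°E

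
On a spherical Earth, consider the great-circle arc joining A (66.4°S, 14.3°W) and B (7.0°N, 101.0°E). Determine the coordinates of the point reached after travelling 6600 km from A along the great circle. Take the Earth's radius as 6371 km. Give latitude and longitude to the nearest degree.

From cos δ = sin φ₁ sin φ₂ + cos φ₁ cos φ₂ cos Δλ, the central angle is δ ≈ 1.856 rad (106.3°). The total great-circle distance is δ·R ≈ 1.856 × 6371 ≈ 11826 km, so the target fraction is f = 6600/11826 ≈ 0.558.
Interpolate at f ≈ 0.558 with slerp weights a = sin((1−f)δ)/sin δ ≈ 0.762, b = sin(fδ)/sin δ ≈ 0.897.
p = a·p₁ + b·p₂ ≈ (0.126, 0.798, -0.589); φ = arcsin(p_z) ≈ -36.09°, λ = atan2(p_y, p_x) ≈ 81.04°.

≈ (36°S, 81°E)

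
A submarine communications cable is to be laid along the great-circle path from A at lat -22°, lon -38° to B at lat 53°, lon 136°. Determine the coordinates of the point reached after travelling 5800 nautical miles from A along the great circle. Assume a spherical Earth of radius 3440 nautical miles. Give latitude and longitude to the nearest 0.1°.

≈ lat 73.2°, lon -13.4°

Convert each endpoint to a unit vector on the sphere (x = cos φ cos λ, y = cos φ sin λ, z = sin φ).
The central angle between the endpoints is δ = arccos(p₁·p₂) ≈ 2.595 rad (148.7°). The total great-circle distance is δ·R ≈ 2.595 × 3440 ≈ 8926 nmi, so the target fraction is f = 5800/8926 ≈ 0.650.
Interpolate at f ≈ 0.650 with slerp weights a = sin((1−f)δ)/sin δ ≈ 1.516, b = sin(fδ)/sin δ ≈ 1.910.
p = a·p₁ + b·p₂ ≈ (0.281, -0.067, 0.957); φ = arcsin(p_z) ≈ 73.21°, λ = atan2(p_y, p_x) ≈ -13.43°.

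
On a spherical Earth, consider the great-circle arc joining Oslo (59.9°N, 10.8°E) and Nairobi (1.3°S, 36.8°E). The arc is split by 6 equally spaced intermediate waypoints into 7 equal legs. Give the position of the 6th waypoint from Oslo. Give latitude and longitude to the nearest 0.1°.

≈ 7.6°N, 34.5°E

Write both endpoints as unit vectors p₁, p₂ with components (cos φ cos λ, cos φ sin λ, sin φ).
The central angle between the endpoints is δ = arccos(p₁·p₂) ≈ 1.125 rad (64.5°).
Interpolate at f = 6/7 with slerp weights a = sin((1−f)δ)/sin δ ≈ 0.177, b = sin(fδ)/sin δ ≈ 0.911.
p = a·p₁ + b·p₂ ≈ (0.816, 0.562, 0.133); φ = arcsin(p_z) ≈ 7.63°, λ = atan2(p_y, p_x) ≈ 34.55°.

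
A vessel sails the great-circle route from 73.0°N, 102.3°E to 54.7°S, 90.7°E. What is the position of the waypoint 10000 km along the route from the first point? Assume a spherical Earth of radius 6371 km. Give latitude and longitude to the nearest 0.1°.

Write both endpoints as unit vectors p₁, p₂ with components (cos φ cos λ, cos φ sin λ, sin φ).
The central angle between the endpoints is δ = arccos(p₁·p₂) ≈ 2.233 rad (128.0°). The total great-circle distance is δ·R ≈ 2.233 × 6371 ≈ 14227 km, so the target fraction is f = 10000/14227 ≈ 0.703.
Interpolate at f ≈ 0.703 with slerp weights a = sin((1−f)δ)/sin δ ≈ 0.781, b = sin(fδ)/sin δ ≈ 1.268.
p = a·p₁ + b·p₂ ≈ (-0.058, 0.956, -0.288); φ = arcsin(p_z) ≈ -16.74°, λ = atan2(p_y, p_x) ≈ 93.45°.

≈ 16.7°S, 93.4°E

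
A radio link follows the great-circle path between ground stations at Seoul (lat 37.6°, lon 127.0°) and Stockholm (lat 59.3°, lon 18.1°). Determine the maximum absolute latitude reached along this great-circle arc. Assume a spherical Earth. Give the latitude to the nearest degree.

The great circle lies in the plane with unit normal n̂ = (p₁ × p₂)/|p₁ × p₂|.
Here n̂_z ≈ -0.416; the vertex latitude is φ_max = arccos|n̂_z| ≈ 65.4°.

≈ 65°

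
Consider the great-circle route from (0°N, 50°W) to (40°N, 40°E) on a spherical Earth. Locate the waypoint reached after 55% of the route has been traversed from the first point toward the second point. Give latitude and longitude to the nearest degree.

≈ (29°N, 8°W)

Write both endpoints as unit vectors p₁, p₂ with components (cos φ cos λ, cos φ sin λ, sin φ).
The central angle between the endpoints is δ = arccos(p₁·p₂) ≈ 1.571 rad (90.0°).
Interpolate at f = 0.55 with slerp weights a = sin((1−f)δ)/sin δ ≈ 0.649, b = sin(fδ)/sin δ ≈ 0.760.
p = a·p₁ + b·p₂ ≈ (0.864, -0.123, 0.489); φ = arcsin(p_z) ≈ 29.26°, λ = atan2(p_y, p_x) ≈ -8.11°.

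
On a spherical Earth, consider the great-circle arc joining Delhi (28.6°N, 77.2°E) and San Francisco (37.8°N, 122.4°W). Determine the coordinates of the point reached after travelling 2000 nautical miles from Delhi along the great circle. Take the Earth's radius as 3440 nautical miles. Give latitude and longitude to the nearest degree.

The haversine formula gives a central angle δ ≈ 1.939 rad (111.1°) between the endpoints. The total great-circle distance is δ·R ≈ 1.939 × 3440 ≈ 6671 nmi, so the target fraction is f = 2000/6671 ≈ 0.300.
Interpolate at f ≈ 0.300 with slerp weights a = sin((1−f)δ)/sin δ ≈ 1.048, b = sin(fδ)/sin δ ≈ 0.589.
p = a·p₁ + b·p₂ ≈ (-0.045, 0.504, 0.862); φ = arcsin(p_z) ≈ 59.58°, λ = atan2(p_y, p_x) ≈ 95.15°.

≈ (60°N, 95°E)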